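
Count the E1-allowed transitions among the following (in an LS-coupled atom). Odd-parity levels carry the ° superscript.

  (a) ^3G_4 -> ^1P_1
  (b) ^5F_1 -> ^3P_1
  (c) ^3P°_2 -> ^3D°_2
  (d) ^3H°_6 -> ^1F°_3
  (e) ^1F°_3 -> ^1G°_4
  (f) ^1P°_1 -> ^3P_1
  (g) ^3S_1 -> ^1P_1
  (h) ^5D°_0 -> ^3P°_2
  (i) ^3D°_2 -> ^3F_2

1

(a) forbidden (parity, ΔS, ΔL, ΔJ fail)
(b) forbidden (parity, ΔS, ΔL fail)
(c) forbidden (parity fails)
(d) forbidden (parity, ΔS, ΔL, ΔJ fail)
(e) forbidden (parity fails)
(f) forbidden (ΔS fails)
(g) forbidden (parity, ΔS fail)
(h) forbidden (parity, ΔS, ΔJ fail)
(i) allowed
Total allowed: 1 of 9.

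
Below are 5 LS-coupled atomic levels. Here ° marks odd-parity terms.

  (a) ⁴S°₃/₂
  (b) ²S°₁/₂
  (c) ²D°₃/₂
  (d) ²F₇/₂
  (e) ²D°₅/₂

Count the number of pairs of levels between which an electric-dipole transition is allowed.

1

(a)–(b): forbidden (parity, ΔS, ΔL).
(a)–(c): forbidden (parity, ΔS, ΔL).
(a)–(d): forbidden (ΔS, ΔL, ΔJ).
(a)–(e): forbidden (parity, ΔS, ΔL).
(b)–(c): forbidden (parity, ΔL).
(b)–(d): forbidden (ΔL, ΔJ).
(b)–(e): forbidden (parity, ΔL, ΔJ).
(c)–(d): forbidden (ΔJ).
(c)–(e): forbidden (parity).
(d)–(e): allowed.
Allowed pairs: 1 of 10.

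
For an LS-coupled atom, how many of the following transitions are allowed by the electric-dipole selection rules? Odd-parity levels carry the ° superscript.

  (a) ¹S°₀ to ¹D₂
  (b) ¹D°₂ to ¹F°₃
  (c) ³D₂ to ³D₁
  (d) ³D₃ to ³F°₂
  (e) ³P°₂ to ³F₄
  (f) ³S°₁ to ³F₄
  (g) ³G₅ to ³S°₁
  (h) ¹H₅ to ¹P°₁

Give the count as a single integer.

(a) forbidden (ΔL, ΔJ fail)
(b) forbidden (parity fails)
(c) forbidden (parity fails)
(d) allowed
(e) forbidden (ΔL, ΔJ fail)
(f) forbidden (ΔL, ΔJ fail)
(g) forbidden (ΔL, ΔJ fail)
(h) forbidden (ΔL, ΔJ fail)
Total allowed: 1 of 8.

1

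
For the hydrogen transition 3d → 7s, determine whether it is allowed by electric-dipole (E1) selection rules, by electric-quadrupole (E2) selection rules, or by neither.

E2

Δl = 0 − 2 = -2; l_i + l_f = 2.
E1 (Δl = ±1): not satisfied.
E2 (Δl = 0,±2, l_i+l_f ≥ 2): satisfied.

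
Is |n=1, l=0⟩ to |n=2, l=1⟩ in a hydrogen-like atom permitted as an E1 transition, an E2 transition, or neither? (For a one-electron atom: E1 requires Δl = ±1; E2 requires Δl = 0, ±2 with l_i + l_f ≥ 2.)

Δl = 1 − 0 = +1; l_i + l_f = 1.
E1 (Δl = ±1): satisfied.
E2 (Δl = 0,±2, l_i+l_f ≥ 2): not satisfied.

E1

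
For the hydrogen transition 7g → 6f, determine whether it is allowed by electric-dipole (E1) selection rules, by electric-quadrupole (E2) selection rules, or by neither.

Δl = 3 − 4 = -1; l_i + l_f = 7.
E1 (Δl = ±1): satisfied.
E2 (Δl = 0,±2, l_i+l_f ≥ 2): not satisfied.

E1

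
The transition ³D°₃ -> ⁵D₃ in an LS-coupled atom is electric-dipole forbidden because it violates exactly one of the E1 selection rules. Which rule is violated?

the ΔS = 0 rule

Parity must change: odd → even — ✓.
ΔS = 0: S: 1 → 2 — ✗.
ΔL = 0, ±1 (not L=0↔0): L: 2 → 2, ΔL = +0 — ✓.
ΔJ = 0, ±1 (not J=0↔0): J: 3 → 3, ΔJ = +0 — ✓.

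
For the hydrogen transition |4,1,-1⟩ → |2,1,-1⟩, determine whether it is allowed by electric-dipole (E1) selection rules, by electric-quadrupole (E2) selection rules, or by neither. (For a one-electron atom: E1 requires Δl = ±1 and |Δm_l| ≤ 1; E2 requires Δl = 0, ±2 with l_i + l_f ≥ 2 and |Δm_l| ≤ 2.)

E2

Δl = 1 − 1 = +0; l_i + l_f = 2.
Δm_l = +0.
E1 (Δl = ±1, |Δm_l| ≤ 1): not satisfied.
E2 (Δl = 0,±2, l_i+l_f ≥ 2, |Δm_l| ≤ 2): satisfied.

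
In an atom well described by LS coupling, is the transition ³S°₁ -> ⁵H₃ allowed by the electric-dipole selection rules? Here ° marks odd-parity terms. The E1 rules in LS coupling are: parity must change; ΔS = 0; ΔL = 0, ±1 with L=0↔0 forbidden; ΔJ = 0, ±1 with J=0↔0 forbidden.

Reading off the term symbols: S 1→2, L 0→5, J 1→3, parity odd→even.
Parity must change: odd → even — ok.
ΔS = 0: S: 1 → 2 — fails.
ΔL = 0, ±1 (not L=0↔0): L: 0 → 5, ΔL = +5 — fails.
ΔJ = 0, ±1 (not J=0↔0): J: 1 → 3, ΔJ = +2 — fails.
Rule(s) violated: ΔS, ΔL, ΔJ.

forbidden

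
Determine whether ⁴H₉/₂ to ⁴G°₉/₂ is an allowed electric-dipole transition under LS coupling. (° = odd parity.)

allowed

Initial level: S=3/2, L=5, J=9/2, parity even. Final level: S=3/2, L=4, J=9/2, parity odd.
Parity must change: even → odd — passes.
ΔS = 0: S: 3/2 → 3/2 — passes.
ΔL = 0, ±1 (not L=0↔0): L: 5 → 4, ΔL = -1 — passes.
ΔJ = 0, ±1 (not J=0↔0): J: 9/2 → 9/2, ΔJ = +0 — passes.
All four E1 rules are satisfied.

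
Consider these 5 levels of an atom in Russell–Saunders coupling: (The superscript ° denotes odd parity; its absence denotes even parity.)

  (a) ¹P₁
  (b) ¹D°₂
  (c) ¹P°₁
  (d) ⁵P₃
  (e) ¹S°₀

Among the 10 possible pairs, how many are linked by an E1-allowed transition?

3

(a)–(b): allowed.
(a)–(c): allowed.
(a)–(d): forbidden (parity, ΔS, ΔJ).
(a)–(e): allowed.
(b)–(c): forbidden (parity).
(b)–(d): forbidden (ΔS).
(b)–(e): forbidden (parity, ΔL, ΔJ).
(c)–(d): forbidden (ΔS, ΔJ).
(c)–(e): forbidden (parity).
(d)–(e): forbidden (ΔS, ΔJ).
Allowed pairs: 3 of 10.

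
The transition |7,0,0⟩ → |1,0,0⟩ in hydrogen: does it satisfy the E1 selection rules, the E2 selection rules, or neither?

Δl = 0 − 0 = +0; l_i + l_f = 0.
Δm_l = +0.
E1 (Δl = ±1, |Δm_l| ≤ 1): not satisfied.
E2 (Δl = 0,±2, l_i+l_f ≥ 2, |Δm_l| ≤ 2): not satisfied.

neither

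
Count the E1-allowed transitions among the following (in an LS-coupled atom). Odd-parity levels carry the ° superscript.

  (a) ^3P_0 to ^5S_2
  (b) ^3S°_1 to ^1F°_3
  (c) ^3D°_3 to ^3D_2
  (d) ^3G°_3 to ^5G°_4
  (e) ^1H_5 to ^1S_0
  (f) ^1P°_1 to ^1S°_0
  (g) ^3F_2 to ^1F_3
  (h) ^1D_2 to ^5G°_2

(a) forbidden (parity, ΔS, ΔJ fail)
(b) forbidden (parity, ΔS, ΔL, ΔJ fail)
(c) allowed
(d) forbidden (parity, ΔS fail)
(e) forbidden (parity, ΔL, ΔJ fail)
(f) forbidden (parity fails)
(g) forbidden (parity, ΔS fail)
(h) forbidden (ΔS, ΔL fail)
Total allowed: 1 of 8.

1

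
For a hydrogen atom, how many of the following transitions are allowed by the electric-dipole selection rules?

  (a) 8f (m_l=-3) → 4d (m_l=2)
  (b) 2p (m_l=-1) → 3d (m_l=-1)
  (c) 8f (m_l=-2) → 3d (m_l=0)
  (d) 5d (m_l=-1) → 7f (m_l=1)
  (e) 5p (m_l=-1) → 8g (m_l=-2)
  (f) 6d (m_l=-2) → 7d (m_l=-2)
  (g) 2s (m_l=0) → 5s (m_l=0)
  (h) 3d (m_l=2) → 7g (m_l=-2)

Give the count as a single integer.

(a) forbidden — Δm_l = +5 (E1 requires Δm_l = 0, ±1)
(b) allowed
(c) forbidden — Δm_l = +2 (E1 requires Δm_l = 0, ±1)
(d) forbidden — Δm_l = +2 (E1 requires Δm_l = 0, ±1)
(e) forbidden — Δl = +3 (E1 requires Δl = ±1)
(f) forbidden — Δl = +0 (E1 requires Δl = ±1)
(g) forbidden — Δl = +0 (E1 requires Δl = ±1)
(h) forbidden — Δl = +2 (E1 requires Δl = ±1); Δm_l = -4 (E1 requires Δm_l = 0, ±1)
Total allowed: 1 of 8.

1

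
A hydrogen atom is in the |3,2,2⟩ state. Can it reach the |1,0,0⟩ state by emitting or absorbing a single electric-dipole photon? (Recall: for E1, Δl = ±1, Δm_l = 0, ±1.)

Initial l = 2, final l = 0, so Δl = -2. E1 requires Δl = ±1: fails.
Δm_l = 0 − (2) = -2. E1 requires Δm_l = 0, ±1: fails.
The transition is electric-dipole forbidden.

forbidden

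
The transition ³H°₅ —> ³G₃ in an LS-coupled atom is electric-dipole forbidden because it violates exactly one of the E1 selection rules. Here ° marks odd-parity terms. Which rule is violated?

the ΔJ = 0, ±1 rule

Reading off the term symbols: S 1→1, L 5→4, J 5→3, parity odd→even.
Parity must change: odd → even — satisfied.
ΔS = 0: S: 1 → 1 — satisfied.
ΔL = 0, ±1 (not L=0↔0): L: 5 → 4, ΔL = -1 — satisfied.
ΔJ = 0, ±1 (not J=0↔0): J: 5 → 3, ΔJ = -2 — violated.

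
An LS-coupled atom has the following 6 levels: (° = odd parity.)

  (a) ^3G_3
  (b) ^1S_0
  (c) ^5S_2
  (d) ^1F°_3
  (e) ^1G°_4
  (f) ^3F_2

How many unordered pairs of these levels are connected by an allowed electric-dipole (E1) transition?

(a)–(b): forbidden (parity, ΔS, ΔL, ΔJ).
(a)–(c): forbidden (parity, ΔS, ΔL).
(a)–(d): forbidden (ΔS).
(a)–(e): forbidden (ΔS).
(a)–(f): forbidden (parity).
(b)–(c): forbidden (parity, ΔS, ΔL, ΔJ).
(b)–(d): forbidden (ΔL, ΔJ).
(b)–(e): forbidden (ΔL, ΔJ).
(b)–(f): forbidden (parity, ΔS, ΔL, ΔJ).
(c)–(d): forbidden (ΔS, ΔL).
(c)–(e): forbidden (ΔS, ΔL, ΔJ).
(c)–(f): forbidden (parity, ΔS, ΔL).
(d)–(e): forbidden (parity).
(d)–(f): forbidden (ΔS).
(e)–(f): forbidden (ΔS, ΔJ).
Allowed pairs: 0 of 15.

0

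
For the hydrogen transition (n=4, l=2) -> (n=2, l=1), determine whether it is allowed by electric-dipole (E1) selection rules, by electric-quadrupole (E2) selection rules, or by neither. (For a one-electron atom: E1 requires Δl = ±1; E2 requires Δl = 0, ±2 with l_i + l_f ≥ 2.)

E1

Δl = 1 − 2 = -1; l_i + l_f = 3.
E1 (Δl = ±1): satisfied.
E2 (Δl = 0,±2, l_i+l_f ≥ 2): not satisfied.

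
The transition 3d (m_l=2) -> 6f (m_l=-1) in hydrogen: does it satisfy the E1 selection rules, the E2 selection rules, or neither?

Δl = 3 − 2 = +1; l_i + l_f = 5.
Δm_l = -3.
E1 (Δl = ±1, |Δm_l| ≤ 1): not satisfied.
E2 (Δl = 0,±2, l_i+l_f ≥ 2, |Δm_l| ≤ 2): not satisfied.

neither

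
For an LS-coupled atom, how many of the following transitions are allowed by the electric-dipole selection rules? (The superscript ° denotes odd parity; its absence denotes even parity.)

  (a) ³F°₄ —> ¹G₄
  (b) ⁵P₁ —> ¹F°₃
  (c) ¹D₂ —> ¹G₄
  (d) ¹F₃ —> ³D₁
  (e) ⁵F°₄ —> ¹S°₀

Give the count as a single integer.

(a) forbidden (ΔS fails)
(b) forbidden (ΔS, ΔL, ΔJ fail)
(c) forbidden (parity, ΔL, ΔJ fail)
(d) forbidden (parity, ΔS, ΔJ fail)
(e) forbidden (parity, ΔS, ΔL, ΔJ fail)
Total allowed: 0 of 5.

0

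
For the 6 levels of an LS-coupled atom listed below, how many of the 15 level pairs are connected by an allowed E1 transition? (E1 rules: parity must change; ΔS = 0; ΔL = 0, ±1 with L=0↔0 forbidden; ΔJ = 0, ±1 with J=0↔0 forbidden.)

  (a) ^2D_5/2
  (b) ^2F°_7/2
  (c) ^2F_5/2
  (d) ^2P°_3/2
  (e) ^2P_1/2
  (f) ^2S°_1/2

(a)–(b): allowed.
(a)–(c): forbidden (parity).
(a)–(d): allowed.
(a)–(e): forbidden (parity, ΔJ).
(a)–(f): forbidden (ΔL, ΔJ).
(b)–(c): allowed.
(b)–(d): forbidden (parity, ΔL, ΔJ).
(b)–(e): forbidden (ΔL, ΔJ).
(b)–(f): forbidden (parity, ΔL, ΔJ).
(c)–(d): forbidden (ΔL).
(c)–(e): forbidden (parity, ΔL, ΔJ).
(c)–(f): forbidden (ΔL, ΔJ).
(d)–(e): allowed.
(d)–(f): forbidden (parity).
(e)–(f): allowed.
Allowed pairs: 5 of 15.

5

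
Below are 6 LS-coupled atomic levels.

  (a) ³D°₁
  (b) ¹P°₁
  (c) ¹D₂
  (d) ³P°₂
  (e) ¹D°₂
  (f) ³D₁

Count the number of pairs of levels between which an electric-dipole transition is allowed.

(a)–(b): forbidden (parity, ΔS).
(a)–(c): forbidden (ΔS).
(a)–(d): forbidden (parity).
(a)–(e): forbidden (parity, ΔS).
(a)–(f): allowed.
(b)–(c): allowed.
(b)–(d): forbidden (parity, ΔS).
(b)–(e): forbidden (parity).
(b)–(f): forbidden (ΔS).
(c)–(d): forbidden (ΔS).
(c)–(e): allowed.
(c)–(f): forbidden (parity, ΔS).
(d)–(e): forbidden (parity, ΔS).
(d)–(f): allowed.
(e)–(f): forbidden (ΔS).
Allowed pairs: 4 of 15.

4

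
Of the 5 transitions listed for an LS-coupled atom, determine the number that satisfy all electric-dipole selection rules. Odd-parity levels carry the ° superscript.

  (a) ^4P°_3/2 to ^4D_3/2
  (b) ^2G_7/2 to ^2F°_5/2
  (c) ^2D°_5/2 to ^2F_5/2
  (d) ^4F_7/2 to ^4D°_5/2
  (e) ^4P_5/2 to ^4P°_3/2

5

(a) allowed
(b) allowed
(c) allowed
(d) allowed
(e) allowed
Total allowed: 5 of 5.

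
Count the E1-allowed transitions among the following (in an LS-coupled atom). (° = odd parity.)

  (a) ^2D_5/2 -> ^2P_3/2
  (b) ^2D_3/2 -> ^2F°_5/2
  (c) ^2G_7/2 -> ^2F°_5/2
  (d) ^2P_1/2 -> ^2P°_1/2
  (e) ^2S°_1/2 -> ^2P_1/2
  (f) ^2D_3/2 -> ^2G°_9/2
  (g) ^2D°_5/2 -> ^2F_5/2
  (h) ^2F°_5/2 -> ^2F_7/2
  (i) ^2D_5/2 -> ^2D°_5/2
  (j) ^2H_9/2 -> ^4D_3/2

7

(a) forbidden (parity fails)
(b) allowed
(c) allowed
(d) allowed
(e) allowed
(f) forbidden (ΔL, ΔJ fail)
(g) allowed
(h) allowed
(i) allowed
(j) forbidden (parity, ΔS, ΔL, ΔJ fail)
Total allowed: 7 of 10.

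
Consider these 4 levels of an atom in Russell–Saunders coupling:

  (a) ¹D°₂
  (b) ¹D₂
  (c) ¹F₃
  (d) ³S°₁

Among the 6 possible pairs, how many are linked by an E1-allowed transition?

(a)–(b): allowed.
(a)–(c): allowed.
(a)–(d): forbidden (parity, ΔS, ΔL).
(b)–(c): forbidden (parity).
(b)–(d): forbidden (ΔS, ΔL).
(c)–(d): forbidden (ΔS, ΔL, ΔJ).
Allowed pairs: 2 of 6.

2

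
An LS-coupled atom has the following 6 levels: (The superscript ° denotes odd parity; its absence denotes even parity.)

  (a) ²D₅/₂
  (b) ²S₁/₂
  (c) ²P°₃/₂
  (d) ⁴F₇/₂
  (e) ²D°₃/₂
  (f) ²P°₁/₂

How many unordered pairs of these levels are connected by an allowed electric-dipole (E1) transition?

4

(a)–(b): forbidden (parity, ΔL, ΔJ).
(a)–(c): allowed.
(a)–(d): forbidden (parity, ΔS).
(a)–(e): allowed.
(a)–(f): forbidden (ΔJ).
(b)–(c): allowed.
(b)–(d): forbidden (parity, ΔS, ΔL, ΔJ).
(b)–(e): forbidden (ΔL).
(b)–(f): allowed.
(c)–(d): forbidden (ΔS, ΔL, ΔJ).
(c)–(e): forbidden (parity).
(c)–(f): forbidden (parity).
(d)–(e): forbidden (ΔS, ΔJ).
(d)–(f): forbidden (ΔS, ΔL, ΔJ).
(e)–(f): forbidden (parity).
Allowed pairs: 4 of 15.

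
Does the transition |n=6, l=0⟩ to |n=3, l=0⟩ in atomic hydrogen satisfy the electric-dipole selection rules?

l: 0 → 0 (Δl = +0). Δl = ±1 fails.
The transition is electric-dipole forbidden.

forbidden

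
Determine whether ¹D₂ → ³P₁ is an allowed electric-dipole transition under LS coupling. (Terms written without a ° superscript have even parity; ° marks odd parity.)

forbidden

Parity must change: even → even — fails.
ΔS = 0: S: 0 → 1 — fails.
ΔL = 0, ±1 (not L=0↔0): L: 2 → 1, ΔL = -1 — ok.
ΔJ = 0, ±1 (not J=0↔0): J: 2 → 1, ΔJ = -1 — ok.
Rule(s) violated: parity, ΔS.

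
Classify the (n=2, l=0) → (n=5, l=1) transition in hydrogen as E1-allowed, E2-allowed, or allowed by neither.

Δl = 1 − 0 = +1; l_i + l_f = 1.
E1 (Δl = ±1): satisfied.
E2 (Δl = 0,±2, l_i+l_f ≥ 2): not satisfied.

E1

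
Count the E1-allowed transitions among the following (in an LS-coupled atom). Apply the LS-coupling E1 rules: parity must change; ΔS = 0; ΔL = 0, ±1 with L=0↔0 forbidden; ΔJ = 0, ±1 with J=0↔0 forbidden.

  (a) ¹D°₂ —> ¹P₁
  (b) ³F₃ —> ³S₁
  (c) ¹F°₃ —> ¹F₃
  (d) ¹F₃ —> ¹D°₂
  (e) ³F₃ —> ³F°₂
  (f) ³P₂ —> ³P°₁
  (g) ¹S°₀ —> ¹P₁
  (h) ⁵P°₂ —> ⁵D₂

(a) allowed
(b) forbidden (parity, ΔL, ΔJ fail)
(c) allowed
(d) allowed
(e) allowed
(f) allowed
(g) allowed
(h) allowed
Total allowed: 7 of 8.

7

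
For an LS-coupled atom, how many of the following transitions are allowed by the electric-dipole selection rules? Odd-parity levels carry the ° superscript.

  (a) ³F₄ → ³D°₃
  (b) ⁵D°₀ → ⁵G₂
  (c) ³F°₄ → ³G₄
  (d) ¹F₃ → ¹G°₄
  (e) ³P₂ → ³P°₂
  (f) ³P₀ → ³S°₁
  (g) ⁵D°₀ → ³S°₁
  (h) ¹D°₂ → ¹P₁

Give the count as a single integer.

6

(a) allowed
(b) forbidden (ΔL, ΔJ fail)
(c) allowed
(d) allowed
(e) allowed
(f) allowed
(g) forbidden (parity, ΔS, ΔL fail)
(h) allowed
Total allowed: 6 of 8.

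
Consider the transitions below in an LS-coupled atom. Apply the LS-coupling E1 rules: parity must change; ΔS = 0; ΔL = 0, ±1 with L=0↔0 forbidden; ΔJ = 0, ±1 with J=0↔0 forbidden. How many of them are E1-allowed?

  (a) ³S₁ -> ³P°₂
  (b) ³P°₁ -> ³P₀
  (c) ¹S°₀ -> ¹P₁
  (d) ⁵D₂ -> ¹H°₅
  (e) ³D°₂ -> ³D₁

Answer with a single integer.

(a) allowed
(b) allowed
(c) allowed
(d) forbidden (ΔS, ΔL, ΔJ fail)
(e) allowed
Total allowed: 4 of 5.

4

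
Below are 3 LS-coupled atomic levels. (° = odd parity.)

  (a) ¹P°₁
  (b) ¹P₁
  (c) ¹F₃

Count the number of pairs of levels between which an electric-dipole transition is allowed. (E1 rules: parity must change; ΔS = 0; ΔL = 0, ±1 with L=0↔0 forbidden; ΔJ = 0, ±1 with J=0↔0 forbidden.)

1

(a)–(b): allowed.
(a)–(c): forbidden (ΔL, ΔJ).
(b)–(c): forbidden (parity, ΔL, ΔJ).
Allowed pairs: 1 of 3.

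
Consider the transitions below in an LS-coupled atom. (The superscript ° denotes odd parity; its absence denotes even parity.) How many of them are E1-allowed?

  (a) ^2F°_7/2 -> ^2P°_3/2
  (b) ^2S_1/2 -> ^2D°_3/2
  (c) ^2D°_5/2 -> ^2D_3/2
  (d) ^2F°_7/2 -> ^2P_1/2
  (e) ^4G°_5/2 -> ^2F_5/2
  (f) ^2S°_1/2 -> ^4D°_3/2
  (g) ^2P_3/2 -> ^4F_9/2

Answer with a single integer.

(a) forbidden (parity, ΔL, ΔJ fail)
(b) forbidden (ΔL fails)
(c) allowed
(d) forbidden (ΔL, ΔJ fail)
(e) forbidden (ΔS fails)
(f) forbidden (parity, ΔS, ΔL fail)
(g) forbidden (parity, ΔS, ΔL, ΔJ fail)
Total allowed: 1 of 7.

1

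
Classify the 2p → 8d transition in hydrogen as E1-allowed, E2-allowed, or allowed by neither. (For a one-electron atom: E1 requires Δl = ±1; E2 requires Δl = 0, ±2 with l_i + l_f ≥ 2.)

Δl = 2 − 1 = +1; l_i + l_f = 3.
E1 (Δl = ±1): satisfied.
E2 (Δl = 0,±2, l_i+l_f ≥ 2): not satisfied.

E1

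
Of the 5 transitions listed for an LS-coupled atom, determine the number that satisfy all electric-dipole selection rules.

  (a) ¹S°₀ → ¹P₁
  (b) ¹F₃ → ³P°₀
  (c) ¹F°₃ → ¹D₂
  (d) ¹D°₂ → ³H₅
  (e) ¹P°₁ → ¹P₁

3

(a) allowed
(b) forbidden (ΔS, ΔL, ΔJ fail)
(c) allowed
(d) forbidden (ΔS, ΔL, ΔJ fail)
(e) allowed
Total allowed: 3 of 5.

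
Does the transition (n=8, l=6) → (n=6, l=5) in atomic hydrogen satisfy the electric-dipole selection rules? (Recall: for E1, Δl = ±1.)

allowed

Initial l = 6, final l = 5, so Δl = -1. E1 requires Δl = ±1: ok.
All E1 selection rules are satisfied.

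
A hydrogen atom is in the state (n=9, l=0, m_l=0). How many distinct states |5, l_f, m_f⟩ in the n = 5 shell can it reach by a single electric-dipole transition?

3

E1 requires Δl = ±1, so l_f ∈ {-1, 1}; with 0 ≤ l_f ≤ n_f−1 = 4, the allowed l_f values are {1}.
For l_f = 1: m_f ∈ {m_i−1, m_i, m_i+1} ∩ [−1, 1] = {-1, 0, 1} → 3 states.
Total: 3.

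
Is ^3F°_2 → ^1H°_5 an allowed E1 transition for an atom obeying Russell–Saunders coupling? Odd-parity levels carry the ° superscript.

Initial level: S=1, L=3, J=2, parity odd. Final level: S=0, L=5, J=5, parity odd.
Parity must change: odd → odd — fails.
ΔS = 0: S: 1 → 0 — fails.
ΔL = 0, ±1 (not L=0↔0): L: 3 → 5, ΔL = +2 — fails.
ΔJ = 0, ±1 (not J=0↔0): J: 2 → 5, ΔJ = +3 — fails.
Rule(s) violated: parity, ΔS, ΔL, ΔJ.

forbidden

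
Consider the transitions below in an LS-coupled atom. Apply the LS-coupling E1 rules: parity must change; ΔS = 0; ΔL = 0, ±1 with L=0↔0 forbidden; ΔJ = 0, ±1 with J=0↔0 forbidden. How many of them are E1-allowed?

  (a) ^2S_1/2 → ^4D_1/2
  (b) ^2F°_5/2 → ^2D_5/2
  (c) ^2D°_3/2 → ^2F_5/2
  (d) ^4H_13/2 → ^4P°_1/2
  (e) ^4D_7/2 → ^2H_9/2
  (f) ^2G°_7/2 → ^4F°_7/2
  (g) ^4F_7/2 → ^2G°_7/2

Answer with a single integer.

(a) forbidden (parity, ΔS, ΔL fail)
(b) allowed
(c) allowed
(d) forbidden (ΔL, ΔJ fail)
(e) forbidden (parity, ΔS, ΔL fail)
(f) forbidden (parity, ΔS fail)
(g) forbidden (ΔS fails)
Total allowed: 2 of 7.

2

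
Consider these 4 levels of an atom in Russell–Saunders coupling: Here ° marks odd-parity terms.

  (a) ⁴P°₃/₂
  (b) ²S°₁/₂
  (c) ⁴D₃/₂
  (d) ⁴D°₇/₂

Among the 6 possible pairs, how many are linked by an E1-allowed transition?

(a)–(b): forbidden (parity, ΔS).
(a)–(c): allowed.
(a)–(d): forbidden (parity, ΔJ).
(b)–(c): forbidden (ΔS, ΔL).
(b)–(d): forbidden (parity, ΔS, ΔL, ΔJ).
(c)–(d): forbidden (ΔJ).
Allowed pairs: 1 of 6.

1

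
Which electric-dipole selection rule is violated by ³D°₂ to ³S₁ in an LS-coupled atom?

Parity must change: odd → even — ✓.
ΔJ = 0, ±1 (not J=0↔0): J: 2 → 1, ΔJ = -1 — ✓.
ΔL = 0, ±1 (not L=0↔0): L: 2 → 0, ΔL = -2 — ✗.
ΔS = 0: S: 1 → 1 — ✓.

the ΔL = 0, ±1 rule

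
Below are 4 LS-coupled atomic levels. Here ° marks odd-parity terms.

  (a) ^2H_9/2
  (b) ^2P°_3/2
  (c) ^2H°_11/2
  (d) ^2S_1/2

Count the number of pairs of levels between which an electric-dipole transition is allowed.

(a)–(b): forbidden (ΔL, ΔJ).
(a)–(c): allowed.
(a)–(d): forbidden (parity, ΔL, ΔJ).
(b)–(c): forbidden (parity, ΔL, ΔJ).
(b)–(d): allowed.
(c)–(d): forbidden (ΔL, ΔJ).
Allowed pairs: 2 of 6.

2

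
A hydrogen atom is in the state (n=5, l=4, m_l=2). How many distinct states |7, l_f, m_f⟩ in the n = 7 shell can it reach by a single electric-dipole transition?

E1 requires Δl = ±1, so l_f ∈ {3, 5}; with 0 ≤ l_f ≤ n_f−1 = 6, the allowed l_f values are {3, 5}.
For l_f = 3: m_f ∈ {m_i−1, m_i, m_i+1} ∩ [−3, 3] = {1, 2, 3} → 3 states.
For l_f = 5: m_f ∈ {m_i−1, m_i, m_i+1} ∩ [−5, 5] = {1, 2, 3} → 3 states.
Total: 6.

6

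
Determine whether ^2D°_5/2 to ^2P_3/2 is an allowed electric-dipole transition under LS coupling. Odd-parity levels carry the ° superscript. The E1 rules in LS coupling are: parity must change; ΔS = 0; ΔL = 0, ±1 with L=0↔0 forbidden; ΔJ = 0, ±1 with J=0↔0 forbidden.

allowed

ΔS = 0: S: 1/2 → 1/2 — ✓.
Parity must change: odd → even — ✓.
ΔJ = 0, ±1 (not J=0↔0): J: 5/2 → 3/2, ΔJ = -1 — ✓.
ΔL = 0, ±1 (not L=0↔0): L: 2 → 1, ΔL = -1 — ✓.
All four E1 rules are satisfied.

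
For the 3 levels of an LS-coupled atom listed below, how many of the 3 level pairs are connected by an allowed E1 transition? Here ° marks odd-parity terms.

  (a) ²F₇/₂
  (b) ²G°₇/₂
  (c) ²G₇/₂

2

(a)–(b): allowed.
(a)–(c): forbidden (parity).
(b)–(c): allowed.
Allowed pairs: 2 of 3.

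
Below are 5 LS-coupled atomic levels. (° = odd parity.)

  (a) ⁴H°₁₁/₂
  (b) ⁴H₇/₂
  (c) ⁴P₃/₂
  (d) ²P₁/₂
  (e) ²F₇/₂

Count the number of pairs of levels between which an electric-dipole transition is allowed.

(a)–(b): forbidden (ΔJ).
(a)–(c): forbidden (ΔL, ΔJ).
(a)–(d): forbidden (ΔS, ΔL, ΔJ).
(a)–(e): forbidden (ΔS, ΔL, ΔJ).
(b)–(c): forbidden (parity, ΔL, ΔJ).
(b)–(d): forbidden (parity, ΔS, ΔL, ΔJ).
(b)–(e): forbidden (parity, ΔS, ΔL).
(c)–(d): forbidden (parity, ΔS).
(c)–(e): forbidden (parity, ΔS, ΔL, ΔJ).
(d)–(e): forbidden (parity, ΔL, ΔJ).
Allowed pairs: 0 of 10.

0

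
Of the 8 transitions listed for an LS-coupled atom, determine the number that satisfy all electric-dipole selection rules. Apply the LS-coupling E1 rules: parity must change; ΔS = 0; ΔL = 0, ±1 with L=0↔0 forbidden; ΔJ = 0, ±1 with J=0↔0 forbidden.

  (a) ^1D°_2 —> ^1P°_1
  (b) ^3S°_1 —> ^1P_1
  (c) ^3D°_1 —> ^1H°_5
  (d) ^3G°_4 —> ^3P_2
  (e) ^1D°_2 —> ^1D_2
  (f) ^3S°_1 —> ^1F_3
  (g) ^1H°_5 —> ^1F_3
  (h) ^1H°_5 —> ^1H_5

(a) forbidden (parity fails)
(b) forbidden (ΔS fails)
(c) forbidden (parity, ΔS, ΔL, ΔJ fail)
(d) forbidden (ΔL, ΔJ fail)
(e) allowed
(f) forbidden (ΔS, ΔL, ΔJ fail)
(g) forbidden (ΔL, ΔJ fail)
(h) allowed
Total allowed: 2 of 8.

2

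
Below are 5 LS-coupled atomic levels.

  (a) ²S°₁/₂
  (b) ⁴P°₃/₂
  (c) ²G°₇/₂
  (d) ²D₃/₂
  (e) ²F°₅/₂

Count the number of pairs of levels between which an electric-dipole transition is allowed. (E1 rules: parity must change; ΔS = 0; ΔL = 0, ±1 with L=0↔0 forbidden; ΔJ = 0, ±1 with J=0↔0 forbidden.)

(a)–(b): forbidden (parity, ΔS).
(a)–(c): forbidden (parity, ΔL, ΔJ).
(a)–(d): forbidden (ΔL).
(a)–(e): forbidden (parity, ΔL, ΔJ).
(b)–(c): forbidden (parity, ΔS, ΔL, ΔJ).
(b)–(d): forbidden (ΔS).
(b)–(e): forbidden (parity, ΔS, ΔL).
(c)–(d): forbidden (ΔL, ΔJ).
(c)–(e): forbidden (parity).
(d)–(e): allowed.
Allowed pairs: 1 of 10.

1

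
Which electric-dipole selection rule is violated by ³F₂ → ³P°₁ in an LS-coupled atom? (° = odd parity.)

the ΔL = 0, ±1 rule

Initial level: S=1, L=3, J=2, parity even. Final level: S=1, L=1, J=1, parity odd.
ΔS = 0: S: 1 → 1 — ✓.
Parity must change: even → odd — ✓.
ΔJ = 0, ±1 (not J=0↔0): J: 2 → 1, ΔJ = -1 — ✓.
ΔL = 0, ±1 (not L=0↔0): L: 3 → 1, ΔL = -2 — ✗.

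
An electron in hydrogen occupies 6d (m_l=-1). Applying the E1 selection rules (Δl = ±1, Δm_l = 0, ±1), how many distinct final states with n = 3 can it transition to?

2

E1 requires Δl = ±1, so l_f ∈ {1, 3}; with 0 ≤ l_f ≤ n_f−1 = 2, the allowed l_f values are {1}.
For l_f = 1: m_f ∈ {m_i−1, m_i, m_i+1} ∩ [−1, 1] = {-1, 0} → 2 states.
Total: 2.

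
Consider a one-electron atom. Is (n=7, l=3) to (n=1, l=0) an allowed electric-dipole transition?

forbidden

Δl = 0 − 3 = -3; the E1 rule Δl = ±1 is ✗.
The transition is electric-dipole forbidden.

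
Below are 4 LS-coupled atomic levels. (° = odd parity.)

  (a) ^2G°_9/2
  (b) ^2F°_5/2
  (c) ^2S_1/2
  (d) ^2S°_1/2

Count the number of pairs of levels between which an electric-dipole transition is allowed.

(a)–(b): forbidden (parity, ΔJ).
(a)–(c): forbidden (ΔL, ΔJ).
(a)–(d): forbidden (parity, ΔL, ΔJ).
(b)–(c): forbidden (ΔL, ΔJ).
(b)–(d): forbidden (parity, ΔL, ΔJ).
(c)–(d): forbidden (ΔL).
Allowed pairs: 0 of 6.

0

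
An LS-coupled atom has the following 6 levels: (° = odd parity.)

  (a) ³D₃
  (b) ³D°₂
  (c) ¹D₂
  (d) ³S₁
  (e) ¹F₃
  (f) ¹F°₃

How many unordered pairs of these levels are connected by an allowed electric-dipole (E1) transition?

3

(a)–(b): allowed.
(a)–(c): forbidden (parity, ΔS).
(a)–(d): forbidden (parity, ΔL, ΔJ).
(a)–(e): forbidden (parity, ΔS).
(a)–(f): forbidden (ΔS).
(b)–(c): forbidden (ΔS).
(b)–(d): forbidden (ΔL).
(b)–(e): forbidden (ΔS).
(b)–(f): forbidden (parity, ΔS).
(c)–(d): forbidden (parity, ΔS, ΔL).
(c)–(e): forbidden (parity).
(c)–(f): allowed.
(d)–(e): forbidden (parity, ΔS, ΔL, ΔJ).
(d)–(f): forbidden (ΔS, ΔL, ΔJ).
(e)–(f): allowed.
Allowed pairs: 3 of 15.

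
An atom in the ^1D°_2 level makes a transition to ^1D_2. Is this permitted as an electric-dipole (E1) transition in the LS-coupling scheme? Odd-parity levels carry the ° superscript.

Initial level: S=0, L=2, J=2, parity odd. Final level: S=0, L=2, J=2, parity even.
Parity must change: odd → even — ok.
ΔS = 0: S: 0 → 0 — ok.
ΔL = 0, ±1 (not L=0↔0): L: 2 → 2, ΔL = +0 — ok.
ΔJ = 0, ±1 (not J=0↔0): J: 2 → 2, ΔJ = +0 — ok.
All four E1 rules are satisfied.

allowed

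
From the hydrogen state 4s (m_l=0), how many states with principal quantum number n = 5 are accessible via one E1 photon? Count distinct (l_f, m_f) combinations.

3

E1 requires Δl = ±1, so l_f ∈ {-1, 1}; with 0 ≤ l_f ≤ n_f−1 = 4, the allowed l_f values are {1}.
For l_f = 1: m_f ∈ {m_i−1, m_i, m_i+1} ∩ [−1, 1] = {-1, 0, 1} → 3 states.
Total: 3.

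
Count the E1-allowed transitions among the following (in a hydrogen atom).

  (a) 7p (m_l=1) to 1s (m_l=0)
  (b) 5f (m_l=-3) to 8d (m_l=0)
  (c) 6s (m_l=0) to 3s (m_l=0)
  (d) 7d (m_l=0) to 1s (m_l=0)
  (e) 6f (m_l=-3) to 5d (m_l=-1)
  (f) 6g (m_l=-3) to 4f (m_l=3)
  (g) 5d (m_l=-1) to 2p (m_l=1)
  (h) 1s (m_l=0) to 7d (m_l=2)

(a) allowed
(b) forbidden — Δm_l = +3 (E1 requires Δm_l = 0, ±1)
(c) forbidden — Δl = +0 (E1 requires Δl = ±1)
(d) forbidden — Δl = -2 (E1 requires Δl = ±1)
(e) forbidden — Δm_l = +2 (E1 requires Δm_l = 0, ±1)
(f) forbidden — Δm_l = +6 (E1 requires Δm_l = 0, ±1)
(g) forbidden — Δm_l = +2 (E1 requires Δm_l = 0, ±1)
(h) forbidden — Δl = +2 (E1 requires Δl = ±1); Δm_l = +2 (E1 requires Δm_l = 0, ±1)
Total allowed: 1 of 8.

1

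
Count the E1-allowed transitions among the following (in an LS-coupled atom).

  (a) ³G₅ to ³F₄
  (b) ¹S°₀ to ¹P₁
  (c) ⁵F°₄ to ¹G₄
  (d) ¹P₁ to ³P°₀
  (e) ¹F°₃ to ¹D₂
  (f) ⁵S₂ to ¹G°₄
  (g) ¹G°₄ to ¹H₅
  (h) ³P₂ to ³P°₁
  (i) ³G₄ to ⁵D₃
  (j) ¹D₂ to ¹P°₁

(a) forbidden (parity fails)
(b) allowed
(c) forbidden (ΔS fails)
(d) forbidden (ΔS fails)
(e) allowed
(f) forbidden (ΔS, ΔL, ΔJ fail)
(g) allowed
(h) allowed
(i) forbidden (parity, ΔS, ΔL fail)
(j) allowed
Total allowed: 5 of 10.

5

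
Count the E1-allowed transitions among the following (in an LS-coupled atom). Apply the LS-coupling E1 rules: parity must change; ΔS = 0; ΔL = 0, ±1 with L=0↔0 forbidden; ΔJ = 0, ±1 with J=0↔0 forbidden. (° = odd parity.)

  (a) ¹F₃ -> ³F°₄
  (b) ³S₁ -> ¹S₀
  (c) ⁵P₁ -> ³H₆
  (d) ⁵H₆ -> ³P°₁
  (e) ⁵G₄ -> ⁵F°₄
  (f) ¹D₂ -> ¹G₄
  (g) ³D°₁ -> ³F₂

(a) forbidden (ΔS fails)
(b) forbidden (parity, ΔS, ΔL fail)
(c) forbidden (parity, ΔS, ΔL, ΔJ fail)
(d) forbidden (ΔS, ΔL, ΔJ fail)
(e) allowed
(f) forbidden (parity, ΔL, ΔJ fail)
(g) allowed
Total allowed: 2 of 7.

2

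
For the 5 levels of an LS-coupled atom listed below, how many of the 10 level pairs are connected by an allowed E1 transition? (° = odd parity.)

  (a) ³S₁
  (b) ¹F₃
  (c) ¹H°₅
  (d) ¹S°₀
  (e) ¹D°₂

(a)–(b): forbidden (parity, ΔS, ΔL, ΔJ).
(a)–(c): forbidden (ΔS, ΔL, ΔJ).
(a)–(d): forbidden (ΔS, ΔL).
(a)–(e): forbidden (ΔS, ΔL).
(b)–(c): forbidden (ΔL, ΔJ).
(b)–(d): forbidden (ΔL, ΔJ).
(b)–(e): allowed.
(c)–(d): forbidden (parity, ΔL, ΔJ).
(c)–(e): forbidden (parity, ΔL, ΔJ).
(d)–(e): forbidden (parity, ΔL, ΔJ).
Allowed pairs: 1 of 10.

1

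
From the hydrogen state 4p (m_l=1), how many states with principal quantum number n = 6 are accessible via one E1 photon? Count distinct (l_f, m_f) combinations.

4

E1 requires Δl = ±1, so l_f ∈ {0, 2}; with 0 ≤ l_f ≤ n_f−1 = 5, the allowed l_f values are {0, 2}.
For l_f = 0: m_f ∈ {m_i−1, m_i, m_i+1} ∩ [−0, 0] = {0} → 1 state.
For l_f = 2: m_f ∈ {m_i−1, m_i, m_i+1} ∩ [−2, 2] = {0, 1, 2} → 3 states.
Total: 4.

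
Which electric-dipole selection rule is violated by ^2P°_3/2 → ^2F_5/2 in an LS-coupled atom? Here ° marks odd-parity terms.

Reading off the term symbols: S 1/2→1/2, L 1→3, J 3/2→5/2, parity odd→even.
ΔL = 0, ±1 (not L=0↔0): L: 1 → 3, ΔL = +2 — violated.
ΔS = 0: S: 1/2 → 1/2 — satisfied.
Parity must change: odd → even — satisfied.
ΔJ = 0, ±1 (not J=0↔0): J: 3/2 → 5/2, ΔJ = +1 — satisfied.

the ΔL = 0, ±1 rule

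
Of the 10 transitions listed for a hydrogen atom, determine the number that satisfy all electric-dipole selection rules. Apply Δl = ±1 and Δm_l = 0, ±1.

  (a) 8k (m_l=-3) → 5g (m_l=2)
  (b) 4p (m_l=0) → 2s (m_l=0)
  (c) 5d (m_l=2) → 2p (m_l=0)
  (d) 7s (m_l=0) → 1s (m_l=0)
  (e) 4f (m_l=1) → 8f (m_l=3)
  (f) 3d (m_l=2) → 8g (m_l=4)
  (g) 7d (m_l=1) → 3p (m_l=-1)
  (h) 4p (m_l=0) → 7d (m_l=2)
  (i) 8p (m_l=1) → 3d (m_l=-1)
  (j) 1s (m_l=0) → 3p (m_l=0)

(a) forbidden — Δl = -3 (E1 requires Δl = ±1); Δm_l = +5 (E1 requires Δm_l = 0, ±1)
(b) allowed
(c) forbidden — Δm_l = -2 (E1 requires Δm_l = 0, ±1)
(d) forbidden — Δl = +0 (E1 requires Δl = ±1)
(e) forbidden — Δl = +0 (E1 requires Δl = ±1); Δm_l = +2 (E1 requires Δm_l = 0, ±1)
(f) forbidden — Δl = +2 (E1 requires Δl = ±1); Δm_l = +2 (E1 requires Δm_l = 0, ±1)
(g) forbidden — Δm_l = -2 (E1 requires Δm_l = 0, ±1)
(h) forbidden — Δm_l = +2 (E1 requires Δm_l = 0, ±1)
(i) forbidden — Δm_l = -2 (E1 requires Δm_l = 0, ±1)
(j) allowed
Total allowed: 2 of 10.

2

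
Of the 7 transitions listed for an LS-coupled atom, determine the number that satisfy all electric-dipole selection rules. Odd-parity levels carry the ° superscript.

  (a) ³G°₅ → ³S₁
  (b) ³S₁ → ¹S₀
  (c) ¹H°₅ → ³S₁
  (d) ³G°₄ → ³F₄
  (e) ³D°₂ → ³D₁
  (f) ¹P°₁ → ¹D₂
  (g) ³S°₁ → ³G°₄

3

(a) forbidden (ΔL, ΔJ fail)
(b) forbidden (parity, ΔS, ΔL fail)
(c) forbidden (ΔS, ΔL, ΔJ fail)
(d) allowed
(e) allowed
(f) allowed
(g) forbidden (parity, ΔL, ΔJ fail)
Total allowed: 3 of 7.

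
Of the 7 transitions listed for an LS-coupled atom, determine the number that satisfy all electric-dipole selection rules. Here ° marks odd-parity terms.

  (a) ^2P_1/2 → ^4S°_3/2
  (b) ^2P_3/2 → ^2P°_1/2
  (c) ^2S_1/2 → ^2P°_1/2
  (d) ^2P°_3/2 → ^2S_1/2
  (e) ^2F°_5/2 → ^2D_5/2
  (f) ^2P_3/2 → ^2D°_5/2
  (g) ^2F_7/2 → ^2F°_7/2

6

(a) forbidden (ΔS fails)
(b) allowed
(c) allowed
(d) allowed
(e) allowed
(f) allowed
(g) allowed
Total allowed: 6 of 7.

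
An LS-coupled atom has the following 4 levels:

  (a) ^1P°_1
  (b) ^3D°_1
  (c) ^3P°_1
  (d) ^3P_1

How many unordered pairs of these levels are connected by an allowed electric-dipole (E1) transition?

2

(a)–(b): forbidden (parity, ΔS).
(a)–(c): forbidden (parity, ΔS).
(a)–(d): forbidden (ΔS).
(b)–(c): forbidden (parity).
(b)–(d): allowed.
(c)–(d): allowed.
Allowed pairs: 2 of 6.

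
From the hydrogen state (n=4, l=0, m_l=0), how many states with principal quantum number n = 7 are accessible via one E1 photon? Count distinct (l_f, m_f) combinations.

E1 requires Δl = ±1, so l_f ∈ {-1, 1}; with 0 ≤ l_f ≤ n_f−1 = 6, the allowed l_f values are {1}.
For l_f = 1: m_f ∈ {m_i−1, m_i, m_i+1} ∩ [−1, 1] = {-1, 0, 1} → 3 states.
Total: 3.

3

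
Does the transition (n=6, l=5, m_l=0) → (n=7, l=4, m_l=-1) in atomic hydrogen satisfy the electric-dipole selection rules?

allowed

Initial l = 5, final l = 4, so Δl = -1. E1 requires Δl = ±1: ok.
Δm_l = -1 − (0) = -1. E1 requires Δm_l = 0, ±1: ok.
All E1 selection rules are satisfied.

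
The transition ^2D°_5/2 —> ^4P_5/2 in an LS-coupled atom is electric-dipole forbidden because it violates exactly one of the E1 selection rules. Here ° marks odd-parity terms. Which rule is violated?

the ΔS = 0 rule

Initial level: S=1/2, L=2, J=5/2, parity odd. Final level: S=3/2, L=1, J=5/2, parity even.
ΔS = 0: S: 1/2 → 3/2 — ✗.
ΔL = 0, ±1 (not L=0↔0): L: 2 → 1, ΔL = -1 — ✓.
ΔJ = 0, ±1 (not J=0↔0): J: 5/2 → 5/2, ΔJ = +0 — ✓.
Parity must change: odd → even — ✓.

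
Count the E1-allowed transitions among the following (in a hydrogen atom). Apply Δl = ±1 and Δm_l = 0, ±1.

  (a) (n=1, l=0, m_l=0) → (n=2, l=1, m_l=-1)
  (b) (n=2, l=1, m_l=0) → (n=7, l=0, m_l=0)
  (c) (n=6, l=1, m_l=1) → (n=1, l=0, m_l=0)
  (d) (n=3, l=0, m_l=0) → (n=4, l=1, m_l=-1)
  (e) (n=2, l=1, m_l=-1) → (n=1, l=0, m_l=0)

(a) allowed
(b) allowed
(c) allowed
(d) allowed
(e) allowed
Total allowed: 5 of 5.

5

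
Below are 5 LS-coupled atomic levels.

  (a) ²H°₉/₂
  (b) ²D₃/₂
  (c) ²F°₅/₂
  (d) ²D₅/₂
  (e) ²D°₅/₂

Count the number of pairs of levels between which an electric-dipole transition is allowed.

4

(a)–(b): forbidden (ΔL, ΔJ).
(a)–(c): forbidden (parity, ΔL, ΔJ).
(a)–(d): forbidden (ΔL, ΔJ).
(a)–(e): forbidden (parity, ΔL, ΔJ).
(b)–(c): allowed.
(b)–(d): forbidden (parity).
(b)–(e): allowed.
(c)–(d): allowed.
(c)–(e): forbidden (parity).
(d)–(e): allowed.
Allowed pairs: 4 of 10.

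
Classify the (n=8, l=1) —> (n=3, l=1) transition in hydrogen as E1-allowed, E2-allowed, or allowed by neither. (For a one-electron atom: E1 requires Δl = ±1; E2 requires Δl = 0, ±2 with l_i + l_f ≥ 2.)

Δl = 1 − 1 = +0; l_i + l_f = 2.
E1 (Δl = ±1): not satisfied.
E2 (Δl = 0,±2, l_i+l_f ≥ 2): satisfied.

E2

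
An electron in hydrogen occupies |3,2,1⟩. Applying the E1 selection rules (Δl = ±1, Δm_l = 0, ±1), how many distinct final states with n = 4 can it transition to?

E1 requires Δl = ±1, so l_f ∈ {1, 3}; with 0 ≤ l_f ≤ n_f−1 = 3, the allowed l_f values are {1, 3}.
For l_f = 1: m_f ∈ {m_i−1, m_i, m_i+1} ∩ [−1, 1] = {0, 1} → 2 states.
For l_f = 3: m_f ∈ {m_i−1, m_i, m_i+1} ∩ [−3, 3] = {0, 1, 2} → 3 states.
Total: 5.

5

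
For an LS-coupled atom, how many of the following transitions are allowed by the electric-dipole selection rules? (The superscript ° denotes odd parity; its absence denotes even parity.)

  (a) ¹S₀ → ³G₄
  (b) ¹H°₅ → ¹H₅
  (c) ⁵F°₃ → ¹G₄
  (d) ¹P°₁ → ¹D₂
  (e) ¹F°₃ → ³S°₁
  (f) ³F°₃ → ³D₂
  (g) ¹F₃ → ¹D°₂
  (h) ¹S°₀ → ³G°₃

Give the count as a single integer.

4

(a) forbidden (parity, ΔS, ΔL, ΔJ fail)
(b) allowed
(c) forbidden (ΔS fails)
(d) allowed
(e) forbidden (parity, ΔS, ΔL, ΔJ fail)
(f) allowed
(g) allowed
(h) forbidden (parity, ΔS, ΔL, ΔJ fail)
Total allowed: 4 of 8.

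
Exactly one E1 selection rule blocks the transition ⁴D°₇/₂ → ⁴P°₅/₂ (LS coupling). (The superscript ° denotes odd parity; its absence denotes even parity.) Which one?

ΔJ = 0, ±1 (not J=0↔0): J: 7/2 → 5/2, ΔJ = -1 — passes.
ΔS = 0: S: 3/2 → 3/2 — passes.
Parity must change: odd → odd — fails.
ΔL = 0, ±1 (not L=0↔0): L: 2 → 1, ΔL = -1 — passes.

parity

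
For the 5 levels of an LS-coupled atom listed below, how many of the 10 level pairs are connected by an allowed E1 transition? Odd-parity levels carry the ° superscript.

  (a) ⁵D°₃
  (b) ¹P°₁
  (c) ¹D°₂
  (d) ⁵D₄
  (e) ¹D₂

(a)–(b): forbidden (parity, ΔS, ΔJ).
(a)–(c): forbidden (parity, ΔS).
(a)–(d): allowed.
(a)–(e): forbidden (ΔS).
(b)–(c): forbidden (parity).
(b)–(d): forbidden (ΔS, ΔJ).
(b)–(e): allowed.
(c)–(d): forbidden (ΔS, ΔJ).
(c)–(e): allowed.
(d)–(e): forbidden (parity, ΔS, ΔJ).
Allowed pairs: 3 of 10.

3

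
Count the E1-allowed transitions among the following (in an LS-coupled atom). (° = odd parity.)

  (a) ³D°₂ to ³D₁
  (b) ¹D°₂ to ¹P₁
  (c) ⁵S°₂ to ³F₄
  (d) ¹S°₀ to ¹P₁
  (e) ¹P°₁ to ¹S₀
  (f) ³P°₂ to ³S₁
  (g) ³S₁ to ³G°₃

5

(a) allowed
(b) allowed
(c) forbidden (ΔS, ΔL, ΔJ fail)
(d) allowed
(e) allowed
(f) allowed
(g) forbidden (ΔL, ΔJ fail)
Total allowed: 5 of 7.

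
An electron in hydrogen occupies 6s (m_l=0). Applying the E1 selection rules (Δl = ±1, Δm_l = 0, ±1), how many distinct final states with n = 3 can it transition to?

3

E1 requires Δl = ±1, so l_f ∈ {-1, 1}; with 0 ≤ l_f ≤ n_f−1 = 2, the allowed l_f values are {1}.
For l_f = 1: m_f ∈ {m_i−1, m_i, m_i+1} ∩ [−1, 1] = {-1, 0, 1} → 3 states.
Total: 3.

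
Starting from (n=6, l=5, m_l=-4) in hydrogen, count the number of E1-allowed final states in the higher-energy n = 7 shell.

5

E1 requires Δl = ±1, so l_f ∈ {4, 6}; with 0 ≤ l_f ≤ n_f−1 = 6, the allowed l_f values are {4, 6}.
For l_f = 4: m_f ∈ {m_i−1, m_i, m_i+1} ∩ [−4, 4] = {-4, -3} → 2 states.
For l_f = 6: m_f ∈ {m_i−1, m_i, m_i+1} ∩ [−6, 6] = {-5, -4, -3} → 3 states.
Total: 5.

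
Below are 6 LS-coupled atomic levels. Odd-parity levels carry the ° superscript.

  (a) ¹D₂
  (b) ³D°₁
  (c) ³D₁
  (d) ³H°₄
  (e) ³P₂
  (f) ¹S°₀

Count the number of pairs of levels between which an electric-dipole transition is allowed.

2

(a)–(b): forbidden (ΔS).
(a)–(c): forbidden (parity, ΔS).
(a)–(d): forbidden (ΔS, ΔL, ΔJ).
(a)–(e): forbidden (parity, ΔS).
(a)–(f): forbidden (ΔL, ΔJ).
(b)–(c): allowed.
(b)–(d): forbidden (parity, ΔL, ΔJ).
(b)–(e): allowed.
(b)–(f): forbidden (parity, ΔS, ΔL).
(c)–(d): forbidden (ΔL, ΔJ).
(c)–(e): forbidden (parity).
(c)–(f): forbidden (ΔS, ΔL).
(d)–(e): forbidden (ΔL, ΔJ).
(d)–(f): forbidden (parity, ΔS, ΔL, ΔJ).
(e)–(f): forbidden (ΔS, ΔJ).
Allowed pairs: 2 of 15.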